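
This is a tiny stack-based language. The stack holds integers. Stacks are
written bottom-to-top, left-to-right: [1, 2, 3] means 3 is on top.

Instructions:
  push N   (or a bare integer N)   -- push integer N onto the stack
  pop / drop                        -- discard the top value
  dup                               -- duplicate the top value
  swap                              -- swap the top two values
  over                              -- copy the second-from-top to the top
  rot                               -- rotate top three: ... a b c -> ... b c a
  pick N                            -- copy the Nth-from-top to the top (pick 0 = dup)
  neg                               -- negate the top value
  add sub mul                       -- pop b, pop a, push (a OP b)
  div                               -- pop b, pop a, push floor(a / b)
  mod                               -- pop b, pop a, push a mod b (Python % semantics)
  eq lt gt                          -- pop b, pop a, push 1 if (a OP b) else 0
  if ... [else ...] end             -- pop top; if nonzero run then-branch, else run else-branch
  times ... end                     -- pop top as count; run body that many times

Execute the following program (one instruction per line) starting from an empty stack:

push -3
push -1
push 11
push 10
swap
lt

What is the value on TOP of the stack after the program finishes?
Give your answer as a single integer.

After 'push -3': [-3]
After 'push -1': [-3, -1]
After 'push 11': [-3, -1, 11]
After 'push 10': [-3, -1, 11, 10]
After 'swap': [-3, -1, 10, 11]
After 'lt': [-3, -1, 1]

Answer: 1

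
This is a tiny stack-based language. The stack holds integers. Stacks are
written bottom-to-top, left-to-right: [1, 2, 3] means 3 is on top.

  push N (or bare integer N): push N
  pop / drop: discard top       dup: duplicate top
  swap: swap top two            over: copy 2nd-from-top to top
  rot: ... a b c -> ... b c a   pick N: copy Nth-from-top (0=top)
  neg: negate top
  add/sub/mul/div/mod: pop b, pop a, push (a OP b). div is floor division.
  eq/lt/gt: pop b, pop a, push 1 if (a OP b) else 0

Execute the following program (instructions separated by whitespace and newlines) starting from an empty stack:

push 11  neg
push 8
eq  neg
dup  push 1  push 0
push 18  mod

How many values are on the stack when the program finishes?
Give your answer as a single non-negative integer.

After 'push 11': stack = [11] (depth 1)
After 'neg': stack = [-11] (depth 1)
After 'push 8': stack = [-11, 8] (depth 2)
After 'eq': stack = [0] (depth 1)
After 'neg': stack = [0] (depth 1)
After 'dup': stack = [0, 0] (depth 2)
After 'push 1': stack = [0, 0, 1] (depth 3)
After 'push 0': stack = [0, 0, 1, 0] (depth 4)
After 'push 18': stack = [0, 0, 1, 0, 18] (depth 5)
After 'mod': stack = [0, 0, 1, 0] (depth 4)

Answer: 4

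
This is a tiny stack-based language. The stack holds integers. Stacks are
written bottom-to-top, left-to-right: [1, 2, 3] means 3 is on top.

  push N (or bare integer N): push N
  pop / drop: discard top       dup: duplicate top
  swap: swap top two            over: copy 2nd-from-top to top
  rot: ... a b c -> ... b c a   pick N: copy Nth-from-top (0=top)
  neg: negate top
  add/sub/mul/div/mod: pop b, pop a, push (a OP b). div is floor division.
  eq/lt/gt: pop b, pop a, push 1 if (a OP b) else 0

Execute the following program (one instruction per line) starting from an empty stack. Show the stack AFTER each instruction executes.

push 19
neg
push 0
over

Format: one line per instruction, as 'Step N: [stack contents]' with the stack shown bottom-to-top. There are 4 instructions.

Step 1: [19]
Step 2: [-19]
Step 3: [-19, 0]
Step 4: [-19, 0, -19]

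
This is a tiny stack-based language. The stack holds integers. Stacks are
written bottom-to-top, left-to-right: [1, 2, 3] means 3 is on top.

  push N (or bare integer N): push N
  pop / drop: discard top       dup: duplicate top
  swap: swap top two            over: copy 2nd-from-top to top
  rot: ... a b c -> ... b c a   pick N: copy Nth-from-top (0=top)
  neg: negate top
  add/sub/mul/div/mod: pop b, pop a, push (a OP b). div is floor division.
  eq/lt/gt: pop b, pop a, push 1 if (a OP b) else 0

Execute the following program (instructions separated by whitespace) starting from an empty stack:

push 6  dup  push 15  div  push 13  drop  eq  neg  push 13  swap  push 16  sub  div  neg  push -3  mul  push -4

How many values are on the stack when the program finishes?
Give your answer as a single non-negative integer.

Answer: 2

Derivation:
After 'push 6': stack = [6] (depth 1)
After 'dup': stack = [6, 6] (depth 2)
After 'push 15': stack = [6, 6, 15] (depth 3)
After 'div': stack = [6, 0] (depth 2)
After 'push 13': stack = [6, 0, 13] (depth 3)
After 'drop': stack = [6, 0] (depth 2)
After 'eq': stack = [0] (depth 1)
After 'neg': stack = [0] (depth 1)
After 'push 13': stack = [0, 13] (depth 2)
After 'swap': stack = [13, 0] (depth 2)
After 'push 16': stack = [13, 0, 16] (depth 3)
After 'sub': stack = [13, -16] (depth 2)
After 'div': stack = [-1] (depth 1)
After 'neg': stack = [1] (depth 1)
After 'push -3': stack = [1, -3] (depth 2)
After 'mul': stack = [-3] (depth 1)
After 'push -4': stack = [-3, -4] (depth 2)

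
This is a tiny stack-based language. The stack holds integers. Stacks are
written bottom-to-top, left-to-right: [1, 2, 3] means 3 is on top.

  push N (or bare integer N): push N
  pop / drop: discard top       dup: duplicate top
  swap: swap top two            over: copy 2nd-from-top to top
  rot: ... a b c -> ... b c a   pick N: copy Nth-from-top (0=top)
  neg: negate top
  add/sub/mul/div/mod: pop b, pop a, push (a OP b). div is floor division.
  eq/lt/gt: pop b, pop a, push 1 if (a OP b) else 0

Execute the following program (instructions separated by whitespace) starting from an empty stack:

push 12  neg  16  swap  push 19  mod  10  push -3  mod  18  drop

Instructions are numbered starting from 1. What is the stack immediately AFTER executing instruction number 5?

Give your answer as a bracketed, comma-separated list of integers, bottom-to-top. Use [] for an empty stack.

Answer: [16, -12, 19]

Derivation:
Step 1 ('push 12'): [12]
Step 2 ('neg'): [-12]
Step 3 ('16'): [-12, 16]
Step 4 ('swap'): [16, -12]
Step 5 ('push 19'): [16, -12, 19]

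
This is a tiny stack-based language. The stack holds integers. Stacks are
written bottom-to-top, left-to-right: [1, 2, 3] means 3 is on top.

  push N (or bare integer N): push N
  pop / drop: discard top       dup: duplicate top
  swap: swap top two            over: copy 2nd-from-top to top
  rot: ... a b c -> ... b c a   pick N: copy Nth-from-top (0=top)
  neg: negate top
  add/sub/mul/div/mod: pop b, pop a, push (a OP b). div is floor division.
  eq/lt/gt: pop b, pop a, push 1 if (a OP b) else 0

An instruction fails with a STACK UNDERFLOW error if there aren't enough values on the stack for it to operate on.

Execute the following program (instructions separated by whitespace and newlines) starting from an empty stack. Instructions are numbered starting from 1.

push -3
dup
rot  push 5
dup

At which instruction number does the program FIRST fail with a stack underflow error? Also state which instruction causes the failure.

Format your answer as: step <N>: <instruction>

Step 1 ('push -3'): stack = [-3], depth = 1
Step 2 ('dup'): stack = [-3, -3], depth = 2
Step 3 ('rot'): needs 3 value(s) but depth is 2 — STACK UNDERFLOW

Answer: step 3: rot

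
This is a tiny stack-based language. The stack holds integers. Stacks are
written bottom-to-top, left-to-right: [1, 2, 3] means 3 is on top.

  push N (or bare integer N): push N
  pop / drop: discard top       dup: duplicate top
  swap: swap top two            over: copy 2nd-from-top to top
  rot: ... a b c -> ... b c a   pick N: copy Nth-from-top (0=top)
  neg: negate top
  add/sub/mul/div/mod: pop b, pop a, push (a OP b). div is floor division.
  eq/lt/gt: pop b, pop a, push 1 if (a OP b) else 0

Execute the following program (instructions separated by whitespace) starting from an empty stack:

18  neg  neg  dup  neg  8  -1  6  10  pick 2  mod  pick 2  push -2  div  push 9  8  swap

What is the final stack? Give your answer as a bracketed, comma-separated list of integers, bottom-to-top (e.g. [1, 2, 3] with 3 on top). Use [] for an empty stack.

Answer: [18, -18, 8, -1, 6, 0, 0, 8, 9]

Derivation:
After 'push 18': [18]
After 'neg': [-18]
After 'neg': [18]
After 'dup': [18, 18]
After 'neg': [18, -18]
After 'push 8': [18, -18, 8]
After 'push -1': [18, -18, 8, -1]
After 'push 6': [18, -18, 8, -1, 6]
After 'push 10': [18, -18, 8, -1, 6, 10]
After 'pick 2': [18, -18, 8, -1, 6, 10, -1]
After 'mod': [18, -18, 8, -1, 6, 0]
After 'pick 2': [18, -18, 8, -1, 6, 0, -1]
After 'push -2': [18, -18, 8, -1, 6, 0, -1, -2]
After 'div': [18, -18, 8, -1, 6, 0, 0]
After 'push 9': [18, -18, 8, -1, 6, 0, 0, 9]
After 'push 8': [18, -18, 8, -1, 6, 0, 0, 9, 8]
After 'swap': [18, -18, 8, -1, 6, 0, 0, 8, 9]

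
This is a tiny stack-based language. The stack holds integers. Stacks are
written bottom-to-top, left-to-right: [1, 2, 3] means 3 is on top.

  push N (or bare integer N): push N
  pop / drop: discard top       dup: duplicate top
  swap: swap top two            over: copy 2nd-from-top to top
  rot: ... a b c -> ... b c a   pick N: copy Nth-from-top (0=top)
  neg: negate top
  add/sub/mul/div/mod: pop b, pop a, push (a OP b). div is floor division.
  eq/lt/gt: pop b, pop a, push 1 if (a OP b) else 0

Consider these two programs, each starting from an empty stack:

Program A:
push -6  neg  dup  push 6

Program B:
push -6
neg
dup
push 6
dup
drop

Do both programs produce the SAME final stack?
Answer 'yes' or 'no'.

Answer: yes

Derivation:
Program A trace:
  After 'push -6': [-6]
  After 'neg': [6]
  After 'dup': [6, 6]
  After 'push 6': [6, 6, 6]
Program A final stack: [6, 6, 6]

Program B trace:
  After 'push -6': [-6]
  After 'neg': [6]
  After 'dup': [6, 6]
  After 'push 6': [6, 6, 6]
  After 'dup': [6, 6, 6, 6]
  After 'drop': [6, 6, 6]
Program B final stack: [6, 6, 6]
Same: yes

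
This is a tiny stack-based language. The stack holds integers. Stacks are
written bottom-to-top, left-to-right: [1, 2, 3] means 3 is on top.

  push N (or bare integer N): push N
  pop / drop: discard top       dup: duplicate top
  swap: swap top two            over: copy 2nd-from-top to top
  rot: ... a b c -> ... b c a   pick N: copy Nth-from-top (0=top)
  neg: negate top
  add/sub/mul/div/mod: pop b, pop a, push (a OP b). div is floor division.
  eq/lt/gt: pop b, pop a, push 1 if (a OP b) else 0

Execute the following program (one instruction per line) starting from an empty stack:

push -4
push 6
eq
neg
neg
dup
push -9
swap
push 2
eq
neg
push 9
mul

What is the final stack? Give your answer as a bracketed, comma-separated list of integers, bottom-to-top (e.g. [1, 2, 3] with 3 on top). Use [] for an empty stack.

Answer: [0, -9, 0]

Derivation:
After 'push -4': [-4]
After 'push 6': [-4, 6]
After 'eq': [0]
After 'neg': [0]
After 'neg': [0]
After 'dup': [0, 0]
After 'push -9': [0, 0, -9]
After 'swap': [0, -9, 0]
After 'push 2': [0, -9, 0, 2]
After 'eq': [0, -9, 0]
After 'neg': [0, -9, 0]
After 'push 9': [0, -9, 0, 9]
After 'mul': [0, -9, 0]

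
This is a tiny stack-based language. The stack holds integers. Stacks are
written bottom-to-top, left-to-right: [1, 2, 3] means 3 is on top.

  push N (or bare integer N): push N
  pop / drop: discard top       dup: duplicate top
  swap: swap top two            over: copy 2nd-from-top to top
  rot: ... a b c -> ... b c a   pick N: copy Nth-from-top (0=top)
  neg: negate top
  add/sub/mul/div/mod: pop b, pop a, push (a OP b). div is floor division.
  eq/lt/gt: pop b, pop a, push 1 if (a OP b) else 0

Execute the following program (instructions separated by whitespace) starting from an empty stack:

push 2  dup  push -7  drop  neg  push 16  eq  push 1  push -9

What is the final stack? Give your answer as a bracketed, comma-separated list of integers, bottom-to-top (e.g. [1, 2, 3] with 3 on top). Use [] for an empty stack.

Answer: [2, 0, 1, -9]

Derivation:
After 'push 2': [2]
After 'dup': [2, 2]
After 'push -7': [2, 2, -7]
After 'drop': [2, 2]
After 'neg': [2, -2]
After 'push 16': [2, -2, 16]
After 'eq': [2, 0]
After 'push 1': [2, 0, 1]
After 'push -9': [2, 0, 1, -9]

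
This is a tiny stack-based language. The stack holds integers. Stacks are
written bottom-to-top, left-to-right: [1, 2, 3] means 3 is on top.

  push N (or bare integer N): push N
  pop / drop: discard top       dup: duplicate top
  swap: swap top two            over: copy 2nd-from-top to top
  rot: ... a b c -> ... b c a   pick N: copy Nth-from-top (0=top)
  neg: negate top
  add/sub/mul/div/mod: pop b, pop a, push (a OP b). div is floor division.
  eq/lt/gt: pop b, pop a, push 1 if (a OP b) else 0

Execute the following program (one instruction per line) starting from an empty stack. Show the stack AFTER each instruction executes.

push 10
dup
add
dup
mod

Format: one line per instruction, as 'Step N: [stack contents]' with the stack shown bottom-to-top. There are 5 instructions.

Step 1: [10]
Step 2: [10, 10]
Step 3: [20]
Step 4: [20, 20]
Step 5: [0]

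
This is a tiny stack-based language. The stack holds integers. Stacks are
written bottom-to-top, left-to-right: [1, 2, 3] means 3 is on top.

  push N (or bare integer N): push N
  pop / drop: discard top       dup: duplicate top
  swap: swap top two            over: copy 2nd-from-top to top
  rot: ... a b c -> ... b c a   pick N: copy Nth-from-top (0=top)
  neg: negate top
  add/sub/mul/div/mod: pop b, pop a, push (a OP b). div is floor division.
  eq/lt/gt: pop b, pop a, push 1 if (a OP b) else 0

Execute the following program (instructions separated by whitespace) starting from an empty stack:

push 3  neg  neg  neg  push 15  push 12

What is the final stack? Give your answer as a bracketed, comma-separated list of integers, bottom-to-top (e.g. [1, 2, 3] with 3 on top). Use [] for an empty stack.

Answer: [-3, 15, 12]

Derivation:
After 'push 3': [3]
After 'neg': [-3]
After 'neg': [3]
After 'neg': [-3]
After 'push 15': [-3, 15]
After 'push 12': [-3, 15, 12]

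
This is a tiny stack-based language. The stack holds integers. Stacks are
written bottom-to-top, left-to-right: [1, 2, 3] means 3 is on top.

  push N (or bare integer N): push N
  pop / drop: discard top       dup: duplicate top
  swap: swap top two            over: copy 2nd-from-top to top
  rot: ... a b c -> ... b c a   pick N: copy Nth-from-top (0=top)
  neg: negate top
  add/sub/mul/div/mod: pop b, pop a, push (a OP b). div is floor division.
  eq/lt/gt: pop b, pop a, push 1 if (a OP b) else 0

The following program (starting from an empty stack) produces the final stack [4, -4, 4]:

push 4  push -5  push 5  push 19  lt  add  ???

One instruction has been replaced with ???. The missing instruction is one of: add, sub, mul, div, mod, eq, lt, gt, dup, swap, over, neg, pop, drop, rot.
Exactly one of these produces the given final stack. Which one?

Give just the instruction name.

Stack before ???: [4, -4]
Stack after ???:  [4, -4, 4]
The instruction that transforms [4, -4] -> [4, -4, 4] is: over

Answer: over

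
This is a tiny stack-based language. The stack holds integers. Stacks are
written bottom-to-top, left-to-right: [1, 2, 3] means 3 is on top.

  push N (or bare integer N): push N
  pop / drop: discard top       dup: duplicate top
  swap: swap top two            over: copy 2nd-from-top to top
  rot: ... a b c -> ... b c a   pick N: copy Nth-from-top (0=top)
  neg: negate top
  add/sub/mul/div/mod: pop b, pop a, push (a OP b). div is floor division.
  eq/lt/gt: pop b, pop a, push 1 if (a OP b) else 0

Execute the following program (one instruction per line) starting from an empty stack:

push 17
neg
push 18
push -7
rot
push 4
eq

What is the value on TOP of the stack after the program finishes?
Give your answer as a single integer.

After 'push 17': [17]
After 'neg': [-17]
After 'push 18': [-17, 18]
After 'push -7': [-17, 18, -7]
After 'rot': [18, -7, -17]
After 'push 4': [18, -7, -17, 4]
After 'eq': [18, -7, 0]

Answer: 0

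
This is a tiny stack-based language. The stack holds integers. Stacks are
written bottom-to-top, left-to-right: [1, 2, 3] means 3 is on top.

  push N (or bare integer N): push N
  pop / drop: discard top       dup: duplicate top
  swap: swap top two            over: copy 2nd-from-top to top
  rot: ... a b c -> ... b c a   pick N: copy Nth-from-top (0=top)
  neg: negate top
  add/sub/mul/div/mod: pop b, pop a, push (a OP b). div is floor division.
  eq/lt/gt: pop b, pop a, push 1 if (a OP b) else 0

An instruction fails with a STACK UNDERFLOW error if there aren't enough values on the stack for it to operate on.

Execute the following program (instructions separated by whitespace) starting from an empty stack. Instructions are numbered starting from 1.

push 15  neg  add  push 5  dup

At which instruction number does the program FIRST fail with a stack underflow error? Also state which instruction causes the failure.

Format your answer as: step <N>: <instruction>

Answer: step 3: add

Derivation:
Step 1 ('push 15'): stack = [15], depth = 1
Step 2 ('neg'): stack = [-15], depth = 1
Step 3 ('add'): needs 2 value(s) but depth is 1 — STACK UNDERFLOW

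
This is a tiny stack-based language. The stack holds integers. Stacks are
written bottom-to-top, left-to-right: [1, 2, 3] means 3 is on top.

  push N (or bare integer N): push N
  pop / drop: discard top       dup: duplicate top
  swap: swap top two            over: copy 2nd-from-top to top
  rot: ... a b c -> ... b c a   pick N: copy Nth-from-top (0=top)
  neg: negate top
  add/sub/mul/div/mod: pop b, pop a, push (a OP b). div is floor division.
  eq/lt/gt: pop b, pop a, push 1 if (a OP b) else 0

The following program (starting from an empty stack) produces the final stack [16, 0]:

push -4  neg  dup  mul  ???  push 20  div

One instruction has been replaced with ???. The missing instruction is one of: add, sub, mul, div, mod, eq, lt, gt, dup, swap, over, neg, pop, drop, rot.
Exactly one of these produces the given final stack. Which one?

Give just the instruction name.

Answer: dup

Derivation:
Stack before ???: [16]
Stack after ???:  [16, 16]
The instruction that transforms [16] -> [16, 16] is: dup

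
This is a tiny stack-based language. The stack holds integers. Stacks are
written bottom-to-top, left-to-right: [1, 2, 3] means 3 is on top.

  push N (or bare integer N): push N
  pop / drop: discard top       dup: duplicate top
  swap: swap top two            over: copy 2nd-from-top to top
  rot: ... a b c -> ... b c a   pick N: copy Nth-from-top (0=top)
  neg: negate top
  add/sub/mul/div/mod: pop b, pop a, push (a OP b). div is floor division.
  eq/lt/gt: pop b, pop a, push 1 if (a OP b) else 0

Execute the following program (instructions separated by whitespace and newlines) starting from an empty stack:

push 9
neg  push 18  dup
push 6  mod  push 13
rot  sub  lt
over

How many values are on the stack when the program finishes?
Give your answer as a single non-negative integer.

After 'push 9': stack = [9] (depth 1)
After 'neg': stack = [-9] (depth 1)
After 'push 18': stack = [-9, 18] (depth 2)
After 'dup': stack = [-9, 18, 18] (depth 3)
After 'push 6': stack = [-9, 18, 18, 6] (depth 4)
After 'mod': stack = [-9, 18, 0] (depth 3)
After 'push 13': stack = [-9, 18, 0, 13] (depth 4)
After 'rot': stack = [-9, 0, 13, 18] (depth 4)
After 'sub': stack = [-9, 0, -5] (depth 3)
After 'lt': stack = [-9, 0] (depth 2)
After 'over': stack = [-9, 0, -9] (depth 3)

Answer: 3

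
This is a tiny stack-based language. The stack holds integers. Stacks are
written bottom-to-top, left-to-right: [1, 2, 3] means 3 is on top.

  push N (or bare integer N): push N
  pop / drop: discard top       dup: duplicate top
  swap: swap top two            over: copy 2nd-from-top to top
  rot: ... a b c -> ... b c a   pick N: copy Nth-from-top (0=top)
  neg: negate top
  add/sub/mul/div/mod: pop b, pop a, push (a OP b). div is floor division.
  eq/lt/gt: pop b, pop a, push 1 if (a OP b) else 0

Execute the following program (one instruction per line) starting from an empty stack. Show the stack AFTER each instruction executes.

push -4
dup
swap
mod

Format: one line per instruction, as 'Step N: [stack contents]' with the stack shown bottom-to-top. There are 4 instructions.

Step 1: [-4]
Step 2: [-4, -4]
Step 3: [-4, -4]
Step 4: [0]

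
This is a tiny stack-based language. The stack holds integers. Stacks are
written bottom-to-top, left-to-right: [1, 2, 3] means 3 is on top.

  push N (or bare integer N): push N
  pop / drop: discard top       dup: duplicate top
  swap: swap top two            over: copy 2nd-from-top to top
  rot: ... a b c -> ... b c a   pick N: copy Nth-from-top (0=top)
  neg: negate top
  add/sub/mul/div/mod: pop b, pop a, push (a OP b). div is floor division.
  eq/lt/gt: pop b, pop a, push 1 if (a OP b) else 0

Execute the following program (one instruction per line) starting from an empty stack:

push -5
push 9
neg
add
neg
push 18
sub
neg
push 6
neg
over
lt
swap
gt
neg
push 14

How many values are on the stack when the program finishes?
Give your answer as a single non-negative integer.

After 'push -5': stack = [-5] (depth 1)
After 'push 9': stack = [-5, 9] (depth 2)
After 'neg': stack = [-5, -9] (depth 2)
After 'add': stack = [-14] (depth 1)
After 'neg': stack = [14] (depth 1)
After 'push 18': stack = [14, 18] (depth 2)
After 'sub': stack = [-4] (depth 1)
After 'neg': stack = [4] (depth 1)
After 'push 6': stack = [4, 6] (depth 2)
After 'neg': stack = [4, -6] (depth 2)
After 'over': stack = [4, -6, 4] (depth 3)
After 'lt': stack = [4, 1] (depth 2)
After 'swap': stack = [1, 4] (depth 2)
After 'gt': stack = [0] (depth 1)
After 'neg': stack = [0] (depth 1)
After 'push 14': stack = [0, 14] (depth 2)

Answer: 2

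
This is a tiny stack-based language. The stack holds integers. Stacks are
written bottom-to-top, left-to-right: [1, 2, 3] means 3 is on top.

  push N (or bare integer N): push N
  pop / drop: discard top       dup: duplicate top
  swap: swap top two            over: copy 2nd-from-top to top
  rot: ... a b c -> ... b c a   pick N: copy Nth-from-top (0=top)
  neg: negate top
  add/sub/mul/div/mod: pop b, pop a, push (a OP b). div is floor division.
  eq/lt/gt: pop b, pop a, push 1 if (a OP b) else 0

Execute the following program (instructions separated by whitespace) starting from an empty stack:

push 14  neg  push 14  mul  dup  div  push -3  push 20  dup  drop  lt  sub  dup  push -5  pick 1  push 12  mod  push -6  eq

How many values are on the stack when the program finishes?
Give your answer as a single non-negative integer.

After 'push 14': stack = [14] (depth 1)
After 'neg': stack = [-14] (depth 1)
After 'push 14': stack = [-14, 14] (depth 2)
After 'mul': stack = [-196] (depth 1)
After 'dup': stack = [-196, -196] (depth 2)
After 'div': stack = [1] (depth 1)
After 'push -3': stack = [1, -3] (depth 2)
After 'push 20': stack = [1, -3, 20] (depth 3)
After 'dup': stack = [1, -3, 20, 20] (depth 4)
After 'drop': stack = [1, -3, 20] (depth 3)
After 'lt': stack = [1, 1] (depth 2)
After 'sub': stack = [0] (depth 1)
After 'dup': stack = [0, 0] (depth 2)
After 'push -5': stack = [0, 0, -5] (depth 3)
After 'pick 1': stack = [0, 0, -5, 0] (depth 4)
After 'push 12': stack = [0, 0, -5, 0, 12] (depth 5)
After 'mod': stack = [0, 0, -5, 0] (depth 4)
After 'push -6': stack = [0, 0, -5, 0, -6] (depth 5)
After 'eq': stack = [0, 0, -5, 0] (depth 4)

Answer: 4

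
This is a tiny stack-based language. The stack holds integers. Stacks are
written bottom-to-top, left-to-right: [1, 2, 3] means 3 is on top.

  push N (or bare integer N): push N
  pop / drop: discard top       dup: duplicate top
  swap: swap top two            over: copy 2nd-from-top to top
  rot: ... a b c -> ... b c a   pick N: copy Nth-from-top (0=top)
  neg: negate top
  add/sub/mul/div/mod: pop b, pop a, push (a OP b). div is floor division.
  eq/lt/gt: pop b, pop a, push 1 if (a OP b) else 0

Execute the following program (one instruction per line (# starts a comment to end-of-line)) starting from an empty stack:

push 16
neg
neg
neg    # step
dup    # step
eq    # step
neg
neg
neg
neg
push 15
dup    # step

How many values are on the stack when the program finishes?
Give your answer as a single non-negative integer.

After 'push 16': stack = [16] (depth 1)
After 'neg': stack = [-16] (depth 1)
After 'neg': stack = [16] (depth 1)
After 'neg': stack = [-16] (depth 1)
After 'dup': stack = [-16, -16] (depth 2)
After 'eq': stack = [1] (depth 1)
After 'neg': stack = [-1] (depth 1)
After 'neg': stack = [1] (depth 1)
After 'neg': stack = [-1] (depth 1)
After 'neg': stack = [1] (depth 1)
After 'push 15': stack = [1, 15] (depth 2)
After 'dup': stack = [1, 15, 15] (depth 3)

Answer: 3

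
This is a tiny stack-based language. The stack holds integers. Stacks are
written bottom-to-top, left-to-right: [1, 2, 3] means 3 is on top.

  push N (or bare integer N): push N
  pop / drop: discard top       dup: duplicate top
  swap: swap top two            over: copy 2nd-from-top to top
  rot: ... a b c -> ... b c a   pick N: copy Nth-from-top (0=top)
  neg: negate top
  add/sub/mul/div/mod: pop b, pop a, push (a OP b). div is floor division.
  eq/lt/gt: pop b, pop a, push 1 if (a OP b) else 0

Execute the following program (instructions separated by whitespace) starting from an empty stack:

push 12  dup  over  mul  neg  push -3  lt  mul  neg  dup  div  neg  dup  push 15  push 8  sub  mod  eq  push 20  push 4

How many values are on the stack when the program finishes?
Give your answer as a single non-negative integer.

After 'push 12': stack = [12] (depth 1)
After 'dup': stack = [12, 12] (depth 2)
After 'over': stack = [12, 12, 12] (depth 3)
After 'mul': stack = [12, 144] (depth 2)
After 'neg': stack = [12, -144] (depth 2)
After 'push -3': stack = [12, -144, -3] (depth 3)
After 'lt': stack = [12, 1] (depth 2)
After 'mul': stack = [12] (depth 1)
After 'neg': stack = [-12] (depth 1)
After 'dup': stack = [-12, -12] (depth 2)
After 'div': stack = [1] (depth 1)
After 'neg': stack = [-1] (depth 1)
After 'dup': stack = [-1, -1] (depth 2)
After 'push 15': stack = [-1, -1, 15] (depth 3)
After 'push 8': stack = [-1, -1, 15, 8] (depth 4)
After 'sub': stack = [-1, -1, 7] (depth 3)
After 'mod': stack = [-1, 6] (depth 2)
After 'eq': stack = [0] (depth 1)
After 'push 20': stack = [0, 20] (depth 2)
After 'push 4': stack = [0, 20, 4] (depth 3)

Answer: 3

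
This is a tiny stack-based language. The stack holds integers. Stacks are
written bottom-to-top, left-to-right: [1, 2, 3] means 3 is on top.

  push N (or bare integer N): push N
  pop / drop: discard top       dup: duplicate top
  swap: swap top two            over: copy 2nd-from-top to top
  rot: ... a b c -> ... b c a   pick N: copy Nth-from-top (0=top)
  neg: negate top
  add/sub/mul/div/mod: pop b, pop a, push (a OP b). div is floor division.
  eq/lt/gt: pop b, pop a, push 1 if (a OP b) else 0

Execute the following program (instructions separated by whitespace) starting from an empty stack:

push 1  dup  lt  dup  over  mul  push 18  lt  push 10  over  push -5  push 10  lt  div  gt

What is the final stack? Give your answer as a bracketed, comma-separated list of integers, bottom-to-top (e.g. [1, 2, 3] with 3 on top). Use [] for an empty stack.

Answer: [0, 1, 1]

Derivation:
After 'push 1': [1]
After 'dup': [1, 1]
After 'lt': [0]
After 'dup': [0, 0]
After 'over': [0, 0, 0]
After 'mul': [0, 0]
After 'push 18': [0, 0, 18]
After 'lt': [0, 1]
After 'push 10': [0, 1, 10]
After 'over': [0, 1, 10, 1]
After 'push -5': [0, 1, 10, 1, -5]
After 'push 10': [0, 1, 10, 1, -5, 10]
After 'lt': [0, 1, 10, 1, 1]
After 'div': [0, 1, 10, 1]
After 'gt': [0, 1, 1]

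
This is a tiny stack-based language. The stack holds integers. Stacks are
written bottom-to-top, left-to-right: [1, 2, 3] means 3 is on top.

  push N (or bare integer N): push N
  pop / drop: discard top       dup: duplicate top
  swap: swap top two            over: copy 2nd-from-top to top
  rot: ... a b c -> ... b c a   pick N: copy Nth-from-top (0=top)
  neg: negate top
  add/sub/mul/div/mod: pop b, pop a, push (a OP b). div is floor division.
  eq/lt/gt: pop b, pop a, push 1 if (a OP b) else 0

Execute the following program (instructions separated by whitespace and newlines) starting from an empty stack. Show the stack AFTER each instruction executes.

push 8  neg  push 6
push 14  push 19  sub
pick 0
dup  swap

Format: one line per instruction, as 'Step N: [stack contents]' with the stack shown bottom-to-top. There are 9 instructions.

Step 1: [8]
Step 2: [-8]
Step 3: [-8, 6]
Step 4: [-8, 6, 14]
Step 5: [-8, 6, 14, 19]
Step 6: [-8, 6, -5]
Step 7: [-8, 6, -5, -5]
Step 8: [-8, 6, -5, -5, -5]
Step 9: [-8, 6, -5, -5, -5]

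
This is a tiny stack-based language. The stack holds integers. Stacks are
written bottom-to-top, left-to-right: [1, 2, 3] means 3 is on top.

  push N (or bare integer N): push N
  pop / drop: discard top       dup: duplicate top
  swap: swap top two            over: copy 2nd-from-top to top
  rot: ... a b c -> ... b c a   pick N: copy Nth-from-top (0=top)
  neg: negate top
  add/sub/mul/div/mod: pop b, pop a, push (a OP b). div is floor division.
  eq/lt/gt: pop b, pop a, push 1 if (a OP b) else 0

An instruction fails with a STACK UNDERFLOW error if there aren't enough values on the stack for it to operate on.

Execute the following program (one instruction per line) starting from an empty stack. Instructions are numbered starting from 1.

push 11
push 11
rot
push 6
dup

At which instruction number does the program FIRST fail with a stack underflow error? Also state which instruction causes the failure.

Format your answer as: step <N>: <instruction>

Step 1 ('push 11'): stack = [11], depth = 1
Step 2 ('push 11'): stack = [11, 11], depth = 2
Step 3 ('rot'): needs 3 value(s) but depth is 2 — STACK UNDERFLOW

Answer: step 3: rot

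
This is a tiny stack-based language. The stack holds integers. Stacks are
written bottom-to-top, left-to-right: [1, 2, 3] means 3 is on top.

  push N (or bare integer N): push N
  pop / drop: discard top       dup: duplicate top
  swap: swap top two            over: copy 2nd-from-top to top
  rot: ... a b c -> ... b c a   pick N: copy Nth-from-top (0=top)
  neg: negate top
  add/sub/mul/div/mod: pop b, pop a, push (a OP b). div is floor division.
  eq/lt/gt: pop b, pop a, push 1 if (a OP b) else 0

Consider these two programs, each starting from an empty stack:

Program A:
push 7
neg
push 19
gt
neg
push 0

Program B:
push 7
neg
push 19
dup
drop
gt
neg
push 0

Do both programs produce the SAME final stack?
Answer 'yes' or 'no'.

Answer: yes

Derivation:
Program A trace:
  After 'push 7': [7]
  After 'neg': [-7]
  After 'push 19': [-7, 19]
  After 'gt': [0]
  After 'neg': [0]
  After 'push 0': [0, 0]
Program A final stack: [0, 0]

Program B trace:
  After 'push 7': [7]
  After 'neg': [-7]
  After 'push 19': [-7, 19]
  After 'dup': [-7, 19, 19]
  After 'drop': [-7, 19]
  After 'gt': [0]
  After 'neg': [0]
  After 'push 0': [0, 0]
Program B final stack: [0, 0]
Same: yes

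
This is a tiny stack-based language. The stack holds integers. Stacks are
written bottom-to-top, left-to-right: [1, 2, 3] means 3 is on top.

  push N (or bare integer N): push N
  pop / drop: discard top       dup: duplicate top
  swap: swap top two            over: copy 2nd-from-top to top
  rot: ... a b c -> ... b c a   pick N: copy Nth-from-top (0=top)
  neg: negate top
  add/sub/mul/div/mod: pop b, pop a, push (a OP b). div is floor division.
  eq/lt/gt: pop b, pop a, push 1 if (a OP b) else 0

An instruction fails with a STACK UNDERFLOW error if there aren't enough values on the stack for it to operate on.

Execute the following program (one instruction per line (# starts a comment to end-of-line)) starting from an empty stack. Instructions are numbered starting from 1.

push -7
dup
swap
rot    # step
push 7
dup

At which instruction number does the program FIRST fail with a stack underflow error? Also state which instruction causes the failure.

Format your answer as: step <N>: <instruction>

Answer: step 4: rot

Derivation:
Step 1 ('push -7'): stack = [-7], depth = 1
Step 2 ('dup'): stack = [-7, -7], depth = 2
Step 3 ('swap'): stack = [-7, -7], depth = 2
Step 4 ('rot'): needs 3 value(s) but depth is 2 — STACK UNDERFLOW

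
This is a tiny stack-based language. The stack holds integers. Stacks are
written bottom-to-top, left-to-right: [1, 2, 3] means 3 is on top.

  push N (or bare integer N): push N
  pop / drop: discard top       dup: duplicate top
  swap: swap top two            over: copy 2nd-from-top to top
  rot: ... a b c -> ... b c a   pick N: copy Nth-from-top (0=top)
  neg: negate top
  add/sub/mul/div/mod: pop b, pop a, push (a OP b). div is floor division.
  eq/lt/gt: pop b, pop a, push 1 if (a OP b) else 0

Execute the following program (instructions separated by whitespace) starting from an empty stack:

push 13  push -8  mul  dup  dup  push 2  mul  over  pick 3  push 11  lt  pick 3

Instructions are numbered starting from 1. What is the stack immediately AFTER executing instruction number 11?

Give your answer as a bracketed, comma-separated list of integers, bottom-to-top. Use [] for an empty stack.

Answer: [-104, -104, -208, -104, 1]

Derivation:
Step 1 ('push 13'): [13]
Step 2 ('push -8'): [13, -8]
Step 3 ('mul'): [-104]
Step 4 ('dup'): [-104, -104]
Step 5 ('dup'): [-104, -104, -104]
Step 6 ('push 2'): [-104, -104, -104, 2]
Step 7 ('mul'): [-104, -104, -208]
Step 8 ('over'): [-104, -104, -208, -104]
Step 9 ('pick 3'): [-104, -104, -208, -104, -104]
Step 10 ('push 11'): [-104, -104, -208, -104, -104, 11]
Step 11 ('lt'): [-104, -104, -208, -104, 1]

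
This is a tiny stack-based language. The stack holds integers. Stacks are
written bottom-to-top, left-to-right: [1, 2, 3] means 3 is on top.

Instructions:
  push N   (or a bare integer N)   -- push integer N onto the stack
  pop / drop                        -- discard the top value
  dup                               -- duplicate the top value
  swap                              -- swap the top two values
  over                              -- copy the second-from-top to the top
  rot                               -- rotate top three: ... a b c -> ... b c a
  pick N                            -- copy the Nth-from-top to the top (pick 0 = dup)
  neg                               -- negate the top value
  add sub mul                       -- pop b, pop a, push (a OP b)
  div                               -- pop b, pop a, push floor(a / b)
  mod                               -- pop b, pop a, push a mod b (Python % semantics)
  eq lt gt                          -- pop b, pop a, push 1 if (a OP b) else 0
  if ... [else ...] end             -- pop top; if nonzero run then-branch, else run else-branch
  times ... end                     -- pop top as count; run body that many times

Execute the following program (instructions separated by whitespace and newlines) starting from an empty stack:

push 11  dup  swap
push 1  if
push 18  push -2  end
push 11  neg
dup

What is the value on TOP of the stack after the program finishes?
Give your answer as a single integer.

After 'push 11': [11]
After 'dup': [11, 11]
After 'swap': [11, 11]
After 'push 1': [11, 11, 1]
After 'if': [11, 11]
After 'push 18': [11, 11, 18]
After 'push -2': [11, 11, 18, -2]
After 'push 11': [11, 11, 18, -2, 11]
After 'neg': [11, 11, 18, -2, -11]
After 'dup': [11, 11, 18, -2, -11, -11]

Answer: -11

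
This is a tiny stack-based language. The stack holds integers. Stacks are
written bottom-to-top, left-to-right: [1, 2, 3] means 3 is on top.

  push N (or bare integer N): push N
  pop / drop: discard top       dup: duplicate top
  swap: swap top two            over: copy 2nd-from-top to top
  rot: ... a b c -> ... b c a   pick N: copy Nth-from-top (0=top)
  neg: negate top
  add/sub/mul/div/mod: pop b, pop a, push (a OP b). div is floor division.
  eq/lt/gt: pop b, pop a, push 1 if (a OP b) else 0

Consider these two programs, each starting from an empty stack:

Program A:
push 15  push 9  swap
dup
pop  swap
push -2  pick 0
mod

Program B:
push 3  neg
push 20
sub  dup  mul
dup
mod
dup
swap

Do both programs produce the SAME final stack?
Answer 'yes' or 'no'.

Program A trace:
  After 'push 15': [15]
  After 'push 9': [15, 9]
  After 'swap': [9, 15]
  After 'dup': [9, 15, 15]
  After 'pop': [9, 15]
  After 'swap': [15, 9]
  After 'push -2': [15, 9, -2]
  After 'pick 0': [15, 9, -2, -2]
  After 'mod': [15, 9, 0]
Program A final stack: [15, 9, 0]

Program B trace:
  After 'push 3': [3]
  After 'neg': [-3]
  After 'push 20': [-3, 20]
  After 'sub': [-23]
  After 'dup': [-23, -23]
  After 'mul': [529]
  After 'dup': [529, 529]
  After 'mod': [0]
  After 'dup': [0, 0]
  After 'swap': [0, 0]
Program B final stack: [0, 0]
Same: no

Answer: no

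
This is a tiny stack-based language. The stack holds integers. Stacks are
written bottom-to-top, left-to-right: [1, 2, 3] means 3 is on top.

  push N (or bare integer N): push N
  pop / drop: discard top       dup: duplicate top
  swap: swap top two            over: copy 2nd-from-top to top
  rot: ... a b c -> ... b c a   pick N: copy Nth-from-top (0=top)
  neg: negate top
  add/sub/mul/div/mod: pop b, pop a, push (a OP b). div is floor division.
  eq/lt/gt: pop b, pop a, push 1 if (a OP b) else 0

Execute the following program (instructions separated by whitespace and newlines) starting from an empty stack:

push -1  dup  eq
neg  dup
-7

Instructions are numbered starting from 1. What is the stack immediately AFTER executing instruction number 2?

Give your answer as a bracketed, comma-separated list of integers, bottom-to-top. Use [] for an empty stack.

Answer: [-1, -1]

Derivation:
Step 1 ('push -1'): [-1]
Step 2 ('dup'): [-1, -1]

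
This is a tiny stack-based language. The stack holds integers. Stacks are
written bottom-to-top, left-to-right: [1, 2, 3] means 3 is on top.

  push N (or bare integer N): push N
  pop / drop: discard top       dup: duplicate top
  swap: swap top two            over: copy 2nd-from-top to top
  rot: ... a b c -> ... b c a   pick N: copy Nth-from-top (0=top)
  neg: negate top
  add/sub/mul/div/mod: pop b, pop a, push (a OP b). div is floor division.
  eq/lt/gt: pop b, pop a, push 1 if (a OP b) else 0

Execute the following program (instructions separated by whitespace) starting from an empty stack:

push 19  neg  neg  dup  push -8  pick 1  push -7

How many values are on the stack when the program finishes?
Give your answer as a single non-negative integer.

Answer: 5

Derivation:
After 'push 19': stack = [19] (depth 1)
After 'neg': stack = [-19] (depth 1)
After 'neg': stack = [19] (depth 1)
After 'dup': stack = [19, 19] (depth 2)
After 'push -8': stack = [19, 19, -8] (depth 3)
After 'pick 1': stack = [19, 19, -8, 19] (depth 4)
After 'push -7': stack = [19, 19, -8, 19, -7] (depth 5)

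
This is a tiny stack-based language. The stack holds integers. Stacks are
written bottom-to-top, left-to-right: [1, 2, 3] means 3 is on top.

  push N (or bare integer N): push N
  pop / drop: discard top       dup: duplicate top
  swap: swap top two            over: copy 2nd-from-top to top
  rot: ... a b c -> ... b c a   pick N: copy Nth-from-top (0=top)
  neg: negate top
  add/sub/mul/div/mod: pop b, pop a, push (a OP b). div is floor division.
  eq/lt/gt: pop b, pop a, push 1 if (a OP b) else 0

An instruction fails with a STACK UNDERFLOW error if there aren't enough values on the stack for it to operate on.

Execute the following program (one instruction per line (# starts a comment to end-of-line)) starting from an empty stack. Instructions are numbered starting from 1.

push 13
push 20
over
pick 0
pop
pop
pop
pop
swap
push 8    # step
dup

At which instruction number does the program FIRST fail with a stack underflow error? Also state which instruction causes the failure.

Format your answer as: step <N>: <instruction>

Step 1 ('push 13'): stack = [13], depth = 1
Step 2 ('push 20'): stack = [13, 20], depth = 2
Step 3 ('over'): stack = [13, 20, 13], depth = 3
Step 4 ('pick 0'): stack = [13, 20, 13, 13], depth = 4
Step 5 ('pop'): stack = [13, 20, 13], depth = 3
Step 6 ('pop'): stack = [13, 20], depth = 2
Step 7 ('pop'): stack = [13], depth = 1
Step 8 ('pop'): stack = [], depth = 0
Step 9 ('swap'): needs 2 value(s) but depth is 0 — STACK UNDERFLOW

Answer: step 9: swap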